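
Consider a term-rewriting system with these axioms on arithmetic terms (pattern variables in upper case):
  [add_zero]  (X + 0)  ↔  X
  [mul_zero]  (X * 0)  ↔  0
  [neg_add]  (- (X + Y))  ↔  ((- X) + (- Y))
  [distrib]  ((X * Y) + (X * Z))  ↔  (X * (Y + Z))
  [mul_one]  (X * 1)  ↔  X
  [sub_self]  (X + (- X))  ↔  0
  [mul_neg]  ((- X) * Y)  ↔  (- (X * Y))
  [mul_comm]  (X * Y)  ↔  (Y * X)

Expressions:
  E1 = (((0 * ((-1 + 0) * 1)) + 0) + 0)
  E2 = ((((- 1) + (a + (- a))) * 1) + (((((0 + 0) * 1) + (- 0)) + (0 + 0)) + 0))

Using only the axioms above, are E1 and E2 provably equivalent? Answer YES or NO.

The axioms are sound identities: if E1 ↔* E2 then E1 and E2 evaluate identically under any assignment.
Under a=0: E1 evaluates to 0, E2 to -1. Distinct ⇒ no rewrite sequence connects them.

NO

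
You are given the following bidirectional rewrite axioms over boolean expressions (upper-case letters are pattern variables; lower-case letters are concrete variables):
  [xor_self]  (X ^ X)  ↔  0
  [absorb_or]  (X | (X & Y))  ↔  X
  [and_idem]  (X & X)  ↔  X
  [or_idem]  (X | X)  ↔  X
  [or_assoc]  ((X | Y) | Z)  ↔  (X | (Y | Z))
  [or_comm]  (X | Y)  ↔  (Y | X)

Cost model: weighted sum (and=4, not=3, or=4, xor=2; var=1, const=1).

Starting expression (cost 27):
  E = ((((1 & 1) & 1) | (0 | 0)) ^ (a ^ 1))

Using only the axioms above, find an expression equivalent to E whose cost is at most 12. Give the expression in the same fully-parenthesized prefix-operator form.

((1 | 0) ^ (a ^ 1))   [cost 12]

1. [and_idem →] (1 & 1)  →  1;  E = (((1 & 1) | (0 | 0)) ^ (a ^ 1))
2. [and_idem →] (1 & 1)  →  1;  E = ((1 | (0 | 0)) ^ (a ^ 1))
3. [or_idem →] (0 | 0)  →  0;  cost 12 ≤ 12, done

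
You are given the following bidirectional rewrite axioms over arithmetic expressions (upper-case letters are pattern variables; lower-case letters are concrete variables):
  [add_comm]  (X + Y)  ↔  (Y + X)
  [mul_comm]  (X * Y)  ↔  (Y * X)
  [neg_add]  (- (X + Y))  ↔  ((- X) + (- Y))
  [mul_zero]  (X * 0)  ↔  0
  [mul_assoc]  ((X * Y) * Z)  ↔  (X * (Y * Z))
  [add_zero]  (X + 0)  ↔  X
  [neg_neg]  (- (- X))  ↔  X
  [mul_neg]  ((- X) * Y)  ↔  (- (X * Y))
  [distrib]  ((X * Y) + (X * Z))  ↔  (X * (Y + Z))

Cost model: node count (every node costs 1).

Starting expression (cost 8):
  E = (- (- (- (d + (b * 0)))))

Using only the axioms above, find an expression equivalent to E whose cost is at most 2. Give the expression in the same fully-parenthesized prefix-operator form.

1. [neg_neg →] (- (- (- (d + (b * 0)))))  →  (- (d + (b * 0)))
2. [mul_zero →] (b * 0)  →  0;  E = (- (d + 0))
3. [add_zero →] (d + 0)  →  d;  cost 2 ≤ 2, done

(- d)   [cost 2]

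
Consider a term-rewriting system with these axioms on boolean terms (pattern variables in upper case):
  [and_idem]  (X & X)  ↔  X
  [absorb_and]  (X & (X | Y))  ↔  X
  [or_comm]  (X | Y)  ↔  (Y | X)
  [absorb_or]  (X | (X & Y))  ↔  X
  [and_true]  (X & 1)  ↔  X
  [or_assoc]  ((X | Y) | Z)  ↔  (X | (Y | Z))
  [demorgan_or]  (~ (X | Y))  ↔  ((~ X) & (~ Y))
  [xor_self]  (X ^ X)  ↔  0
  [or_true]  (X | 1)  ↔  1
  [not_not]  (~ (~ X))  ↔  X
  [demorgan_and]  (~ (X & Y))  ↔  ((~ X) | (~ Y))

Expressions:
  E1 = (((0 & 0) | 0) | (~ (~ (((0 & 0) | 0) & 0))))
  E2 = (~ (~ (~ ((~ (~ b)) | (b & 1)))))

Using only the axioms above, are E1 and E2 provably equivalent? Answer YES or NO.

NO

Every axiom is a valid identity, so a rewrite proof would force E1 and E2 to agree under every assignment.
At b=0: E1 = 0 but E2 = 1; they differ, so no derivation exists.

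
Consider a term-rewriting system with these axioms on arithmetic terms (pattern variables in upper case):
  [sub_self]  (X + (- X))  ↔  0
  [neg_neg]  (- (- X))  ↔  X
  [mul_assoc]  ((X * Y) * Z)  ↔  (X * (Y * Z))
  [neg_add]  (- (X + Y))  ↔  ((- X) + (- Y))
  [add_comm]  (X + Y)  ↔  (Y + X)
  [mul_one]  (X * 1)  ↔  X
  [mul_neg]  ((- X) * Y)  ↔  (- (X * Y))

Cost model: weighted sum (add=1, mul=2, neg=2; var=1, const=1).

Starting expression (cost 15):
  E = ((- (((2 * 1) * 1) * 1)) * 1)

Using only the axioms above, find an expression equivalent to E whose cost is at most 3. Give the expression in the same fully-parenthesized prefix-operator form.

(- 2)   [cost 3]

step 1: mul_one (→) rewrites ((- (((2 * 1) * 1) * 1)) * 1) into (- (((2 * 1) * 1) * 1))
step 2: mul_one (→) rewrites ((2 * 1) * 1) into (2 * 1), now (- ((2 * 1) * 1))
step 3: mul_one (→) rewrites (2 * 1) into 2, now (- (2 * 1))
step 4: mul_one (→) rewrites (2 * 1) into 2, reaching cost 3 (bound 3)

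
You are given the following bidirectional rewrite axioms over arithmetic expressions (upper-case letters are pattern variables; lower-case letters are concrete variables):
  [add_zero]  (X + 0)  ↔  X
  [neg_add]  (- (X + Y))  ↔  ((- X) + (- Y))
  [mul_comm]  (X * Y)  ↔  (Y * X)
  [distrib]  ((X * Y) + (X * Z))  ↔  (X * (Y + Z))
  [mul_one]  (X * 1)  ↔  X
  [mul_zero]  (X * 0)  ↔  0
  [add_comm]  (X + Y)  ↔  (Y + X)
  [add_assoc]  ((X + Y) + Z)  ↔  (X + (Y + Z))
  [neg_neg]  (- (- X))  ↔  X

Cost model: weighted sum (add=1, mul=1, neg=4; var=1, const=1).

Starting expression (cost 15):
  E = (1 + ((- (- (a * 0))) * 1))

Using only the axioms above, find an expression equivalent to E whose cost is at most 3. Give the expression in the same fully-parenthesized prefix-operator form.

(1 + 0)   [cost 3]

1. [neg_neg →] (- (- (a * 0)))  →  (a * 0);  E = (1 + ((a * 0) * 1))
2. [mul_one →] ((a * 0) * 1)  →  (a * 0);  E = (1 + (a * 0))
3. [mul_zero →] (a * 0)  →  0;  cost 3 ≤ 3, done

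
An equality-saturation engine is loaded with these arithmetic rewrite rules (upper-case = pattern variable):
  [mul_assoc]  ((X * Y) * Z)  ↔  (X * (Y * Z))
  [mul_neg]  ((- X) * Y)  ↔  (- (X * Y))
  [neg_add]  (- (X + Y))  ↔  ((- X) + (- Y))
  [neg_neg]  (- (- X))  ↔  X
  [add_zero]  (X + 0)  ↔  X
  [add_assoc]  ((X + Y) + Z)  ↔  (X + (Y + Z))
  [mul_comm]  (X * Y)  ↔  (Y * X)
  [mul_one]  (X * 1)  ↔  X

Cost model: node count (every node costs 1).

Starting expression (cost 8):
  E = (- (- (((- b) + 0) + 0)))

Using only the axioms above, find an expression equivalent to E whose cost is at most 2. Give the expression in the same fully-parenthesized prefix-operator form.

(- b)   [cost 2]

(1) (((- b) + 0) + 0)  =[add_zero →]=  ((- b) + 0)    ⊢ (- (- ((- b) + 0)))
(2) (- (- ((- b) + 0)))  =[neg_neg →]=  ((- b) + 0)
(3) ((- b) + 0)  =[add_zero →]=  (- b)    ⊢ cost 2, within 2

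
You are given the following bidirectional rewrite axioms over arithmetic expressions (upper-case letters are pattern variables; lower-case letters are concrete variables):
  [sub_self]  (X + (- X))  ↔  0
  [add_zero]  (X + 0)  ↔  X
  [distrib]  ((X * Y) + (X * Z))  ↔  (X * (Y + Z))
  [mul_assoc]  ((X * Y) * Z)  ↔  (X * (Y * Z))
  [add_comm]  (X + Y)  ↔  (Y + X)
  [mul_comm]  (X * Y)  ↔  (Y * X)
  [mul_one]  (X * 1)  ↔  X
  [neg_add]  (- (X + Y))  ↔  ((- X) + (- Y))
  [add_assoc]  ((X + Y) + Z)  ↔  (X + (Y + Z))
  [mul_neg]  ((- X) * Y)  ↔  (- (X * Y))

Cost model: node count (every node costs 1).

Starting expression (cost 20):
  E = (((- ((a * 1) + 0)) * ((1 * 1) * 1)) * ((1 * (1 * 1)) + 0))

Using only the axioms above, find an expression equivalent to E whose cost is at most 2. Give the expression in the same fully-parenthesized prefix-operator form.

(- a)   [cost 2]

(1) (a * 1)  =[mul_one →]=  a    ⊢ (((- (a + 0)) * ((1 * 1) * 1)) * ((1 * (1 * 1)) + 0))
(2) (1 * (1 * 1))  =[mul_comm →]=  ((1 * 1) * 1)    ⊢ (((- (a + 0)) * ((1 * 1) * 1)) * (((1 * 1) * 1) + 0))
(3) (1 * 1)  =[mul_one →]=  1    ⊢ (((- (a + 0)) * (1 * 1)) * (((1 * 1) * 1) + 0))
(4) ((1 * 1) * 1)  =[mul_one →]=  (1 * 1)    ⊢ (((- (a + 0)) * (1 * 1)) * ((1 * 1) + 0))
(5) (1 * 1)  =[mul_one →]=  1    ⊢ (((- (a + 0)) * (1 * 1)) * (1 + 0))
(6) (1 + 0)  =[add_zero →]=  1    ⊢ (((- (a + 0)) * (1 * 1)) * 1)
(7) (1 * 1)  =[mul_one →]=  1    ⊢ (((- (a + 0)) * 1) * 1)
(8) ((- (a + 0)) * 1)  =[mul_one →]=  (- (a + 0))    ⊢ ((- (a + 0)) * 1)
(9) ((- (a + 0)) * 1)  =[mul_one →]=  (- (a + 0))
(10) (a + 0)  =[add_zero →]=  a    ⊢ cost 2, within 2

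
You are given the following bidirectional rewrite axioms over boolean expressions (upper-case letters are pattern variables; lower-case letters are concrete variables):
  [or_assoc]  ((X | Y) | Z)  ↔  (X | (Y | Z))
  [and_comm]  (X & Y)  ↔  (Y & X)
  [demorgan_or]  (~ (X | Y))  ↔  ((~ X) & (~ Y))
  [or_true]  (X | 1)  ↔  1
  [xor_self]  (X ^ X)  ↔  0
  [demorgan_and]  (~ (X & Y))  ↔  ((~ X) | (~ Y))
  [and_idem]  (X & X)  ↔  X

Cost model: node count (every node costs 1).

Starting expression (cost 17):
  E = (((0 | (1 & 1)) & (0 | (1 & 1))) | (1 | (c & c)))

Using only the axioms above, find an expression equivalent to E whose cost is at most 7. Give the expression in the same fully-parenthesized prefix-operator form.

1. [and_idem →] ((0 | (1 & 1)) & (0 | (1 & 1)))  →  (0 | (1 & 1));  E = ((0 | (1 & 1)) | (1 | (c & c)))
2. [and_idem →] (1 & 1)  →  1;  E = ((0 | 1) | (1 | (c & c)))
3. [and_idem →] (c & c)  →  c;  cost 7 ≤ 7, done

((0 | 1) | (1 | c))   [cost 7]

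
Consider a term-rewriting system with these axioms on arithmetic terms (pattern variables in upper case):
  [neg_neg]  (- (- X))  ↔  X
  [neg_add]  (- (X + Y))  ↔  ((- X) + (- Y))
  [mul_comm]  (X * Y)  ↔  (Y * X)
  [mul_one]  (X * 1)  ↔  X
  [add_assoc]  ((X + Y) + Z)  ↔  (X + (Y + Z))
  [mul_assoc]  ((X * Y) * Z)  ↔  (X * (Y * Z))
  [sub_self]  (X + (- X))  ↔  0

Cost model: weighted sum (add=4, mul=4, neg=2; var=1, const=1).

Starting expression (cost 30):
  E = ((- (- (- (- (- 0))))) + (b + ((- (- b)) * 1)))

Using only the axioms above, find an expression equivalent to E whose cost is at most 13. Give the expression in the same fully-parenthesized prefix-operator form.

step 1: neg_neg (→) rewrites (- (- (- (- 0)))) into (- (- 0)), now ((- (- (- 0))) + (b + ((- (- b)) * 1)))
step 2: mul_one (→) rewrites ((- (- b)) * 1) into (- (- b)), now ((- (- (- 0))) + (b + (- (- b))))
step 3: neg_neg (→) rewrites (- (- 0)) into 0, now ((- 0) + (b + (- (- b))))
step 4: neg_neg (→) rewrites (- (- b)) into b, reaching cost 13 (bound 13)

((- 0) + (b + b))   [cost 13]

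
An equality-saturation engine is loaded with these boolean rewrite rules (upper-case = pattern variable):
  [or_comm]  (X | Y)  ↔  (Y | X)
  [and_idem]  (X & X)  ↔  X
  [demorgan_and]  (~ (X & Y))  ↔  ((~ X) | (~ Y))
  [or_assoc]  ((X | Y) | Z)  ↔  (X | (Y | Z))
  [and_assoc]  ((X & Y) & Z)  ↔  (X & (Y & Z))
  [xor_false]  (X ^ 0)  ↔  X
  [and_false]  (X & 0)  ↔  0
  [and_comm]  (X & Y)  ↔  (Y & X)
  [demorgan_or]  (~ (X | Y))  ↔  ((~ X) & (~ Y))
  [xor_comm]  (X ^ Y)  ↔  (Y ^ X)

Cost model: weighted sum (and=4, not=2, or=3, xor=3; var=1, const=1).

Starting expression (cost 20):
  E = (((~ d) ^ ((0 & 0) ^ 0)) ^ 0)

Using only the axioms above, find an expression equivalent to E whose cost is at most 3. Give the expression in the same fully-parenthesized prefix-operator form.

(~ d)   [cost 3]

1. [and_idem →] (0 & 0)  →  0;  E = (((~ d) ^ (0 ^ 0)) ^ 0)
2. [xor_false →] (((~ d) ^ (0 ^ 0)) ^ 0)  →  ((~ d) ^ (0 ^ 0))
3. [xor_false →] (0 ^ 0)  →  0;  E = ((~ d) ^ 0)
4. [xor_false →] ((~ d) ^ 0)  →  (~ d);  cost 3 ≤ 3, done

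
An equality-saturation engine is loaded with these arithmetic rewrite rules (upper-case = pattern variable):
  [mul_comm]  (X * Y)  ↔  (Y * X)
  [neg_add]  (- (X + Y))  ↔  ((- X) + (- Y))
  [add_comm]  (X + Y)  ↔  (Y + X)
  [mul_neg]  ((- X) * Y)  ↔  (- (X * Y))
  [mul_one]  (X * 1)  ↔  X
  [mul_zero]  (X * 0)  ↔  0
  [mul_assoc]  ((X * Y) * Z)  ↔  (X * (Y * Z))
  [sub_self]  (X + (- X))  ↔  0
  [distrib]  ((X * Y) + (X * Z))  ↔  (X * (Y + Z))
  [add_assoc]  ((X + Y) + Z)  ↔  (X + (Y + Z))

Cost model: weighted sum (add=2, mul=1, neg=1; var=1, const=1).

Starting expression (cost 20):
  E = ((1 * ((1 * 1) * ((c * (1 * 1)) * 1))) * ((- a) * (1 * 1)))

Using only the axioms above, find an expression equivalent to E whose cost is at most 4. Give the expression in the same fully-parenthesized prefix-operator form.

step 1: mul_one (→) rewrites (1 * 1) into 1, now ((1 * ((1 * 1) * ((c * 1) * 1))) * ((- a) * (1 * 1)))
step 2: mul_one (→) rewrites ((c * 1) * 1) into (c * 1), now ((1 * ((1 * 1) * (c * 1))) * ((- a) * (1 * 1)))
step 3: mul_one (→) rewrites (1 * 1) into 1, now ((1 * ((1 * 1) * (c * 1))) * ((- a) * 1))
step 4: mul_one (→) rewrites (1 * 1) into 1, now ((1 * (1 * (c * 1))) * ((- a) * 1))
step 5: mul_one (→) rewrites (c * 1) into c, now ((1 * (1 * c)) * ((- a) * 1))
step 6: mul_neg (→) rewrites ((- a) * 1) into (- (a * 1)), now ((1 * (1 * c)) * (- (a * 1)))
step 7: mul_comm (→) rewrites (1 * (1 * c)) into ((1 * c) * 1), now (((1 * c) * 1) * (- (a * 1)))
step 8: mul_one (→) rewrites (a * 1) into a, now (((1 * c) * 1) * (- a))
step 9: mul_comm (→) rewrites (1 * c) into (c * 1), now (((c * 1) * 1) * (- a))
step 10: mul_one (→) rewrites (c * 1) into c, now ((c * 1) * (- a))
step 11: mul_one (→) rewrites (c * 1) into c, reaching cost 4 (bound 4)

(c * (- a))   [cost 4]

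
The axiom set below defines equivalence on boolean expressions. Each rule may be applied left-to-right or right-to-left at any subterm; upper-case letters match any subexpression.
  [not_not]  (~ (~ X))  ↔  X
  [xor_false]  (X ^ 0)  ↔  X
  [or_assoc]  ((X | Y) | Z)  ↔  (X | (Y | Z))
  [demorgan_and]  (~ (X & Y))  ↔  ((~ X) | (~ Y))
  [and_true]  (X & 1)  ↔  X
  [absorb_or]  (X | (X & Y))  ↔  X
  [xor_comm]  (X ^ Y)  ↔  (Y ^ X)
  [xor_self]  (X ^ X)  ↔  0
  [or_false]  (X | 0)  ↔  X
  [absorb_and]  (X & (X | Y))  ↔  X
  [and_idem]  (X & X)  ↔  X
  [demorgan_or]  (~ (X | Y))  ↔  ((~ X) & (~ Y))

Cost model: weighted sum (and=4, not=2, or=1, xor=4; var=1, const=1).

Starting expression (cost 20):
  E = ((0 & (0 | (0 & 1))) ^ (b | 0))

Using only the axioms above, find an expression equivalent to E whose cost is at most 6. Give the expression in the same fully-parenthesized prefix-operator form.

(1) (0 & 1)  =[and_true →]=  0    ⊢ ((0 & (0 | 0)) ^ (b | 0))
(2) (b | 0)  =[or_false →]=  b    ⊢ ((0 & (0 | 0)) ^ b)
(3) (0 & (0 | 0))  =[absorb_and →]=  0    ⊢ cost 6, within 6

(0 ^ b)   [cost 6]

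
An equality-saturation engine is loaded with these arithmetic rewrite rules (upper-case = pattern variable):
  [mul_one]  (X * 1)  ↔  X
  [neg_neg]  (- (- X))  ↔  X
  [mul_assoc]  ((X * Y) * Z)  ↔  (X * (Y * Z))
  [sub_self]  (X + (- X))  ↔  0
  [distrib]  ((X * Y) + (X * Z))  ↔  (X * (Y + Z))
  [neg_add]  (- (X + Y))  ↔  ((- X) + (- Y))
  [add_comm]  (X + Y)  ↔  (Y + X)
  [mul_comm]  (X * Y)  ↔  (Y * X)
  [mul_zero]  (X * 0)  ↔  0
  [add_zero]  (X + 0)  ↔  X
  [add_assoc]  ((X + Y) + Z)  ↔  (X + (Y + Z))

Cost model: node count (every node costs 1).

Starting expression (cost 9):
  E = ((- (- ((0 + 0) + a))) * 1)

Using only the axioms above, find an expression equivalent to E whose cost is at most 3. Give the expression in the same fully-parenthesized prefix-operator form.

1. [mul_one →] ((- (- ((0 + 0) + a))) * 1)  →  (- (- ((0 + 0) + a)))
2. [add_zero →] (0 + 0)  →  0;  E = (- (- (0 + a)))
3. [neg_neg →] (- (- (0 + a)))  →  (0 + a);  cost 3 ≤ 3, done

(0 + a)   [cost 3]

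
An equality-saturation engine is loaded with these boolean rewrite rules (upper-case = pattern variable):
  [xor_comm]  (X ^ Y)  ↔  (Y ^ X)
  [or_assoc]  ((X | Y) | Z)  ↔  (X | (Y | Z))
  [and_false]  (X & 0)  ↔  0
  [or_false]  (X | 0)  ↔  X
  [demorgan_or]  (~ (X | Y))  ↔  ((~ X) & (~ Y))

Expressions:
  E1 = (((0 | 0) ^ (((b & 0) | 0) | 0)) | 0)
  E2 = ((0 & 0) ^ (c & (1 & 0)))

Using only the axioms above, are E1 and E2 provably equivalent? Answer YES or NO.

1. [or_false →] ((b & 0) | 0)  →  (b & 0);  E1 = (((0 | 0) ^ ((b & 0) | 0)) | 0)
2. [or_false →] ((b & 0) | 0)  →  (b & 0);  E1 = (((0 | 0) ^ (b & 0)) | 0)
3. [or_false →] (0 | 0)  →  0;  E1 = ((0 ^ (b & 0)) | 0)
4. [and_false →] (b & 0)  →  0;  E1 = ((0 ^ 0) | 0)
5. [or_false →] ((0 ^ 0) | 0)  →  (0 ^ 0)
6. [and_false ←] 0  →  (0 & 0);  E1 = ((0 & 0) ^ 0)
7. [and_false ←] 0  →  (c & 0);  E1 = ((0 & 0) ^ (c & 0))
8. [and_false ←] 0  →  (1 & 0);  this is E2

YES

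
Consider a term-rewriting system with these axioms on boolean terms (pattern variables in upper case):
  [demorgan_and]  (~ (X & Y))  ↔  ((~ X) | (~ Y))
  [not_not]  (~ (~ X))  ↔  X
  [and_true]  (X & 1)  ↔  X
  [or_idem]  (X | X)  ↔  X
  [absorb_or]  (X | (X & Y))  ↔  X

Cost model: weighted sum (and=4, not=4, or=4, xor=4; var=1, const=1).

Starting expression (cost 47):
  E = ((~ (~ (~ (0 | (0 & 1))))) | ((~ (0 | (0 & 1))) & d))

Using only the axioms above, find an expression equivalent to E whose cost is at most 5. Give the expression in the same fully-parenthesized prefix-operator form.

(1) (~ (~ (0 | (0 & 1))))  =[not_not →]=  (0 | (0 & 1))    ⊢ ((~ (0 | (0 & 1))) | ((~ (0 | (0 & 1))) & d))
(2) ((~ (0 | (0 & 1))) | ((~ (0 | (0 & 1))) & d))  =[absorb_or →]=  (~ (0 | (0 & 1)))
(3) (0 | (0 & 1))  =[absorb_or →]=  0    ⊢ cost 5, within 5

(~ 0)   [cost 5]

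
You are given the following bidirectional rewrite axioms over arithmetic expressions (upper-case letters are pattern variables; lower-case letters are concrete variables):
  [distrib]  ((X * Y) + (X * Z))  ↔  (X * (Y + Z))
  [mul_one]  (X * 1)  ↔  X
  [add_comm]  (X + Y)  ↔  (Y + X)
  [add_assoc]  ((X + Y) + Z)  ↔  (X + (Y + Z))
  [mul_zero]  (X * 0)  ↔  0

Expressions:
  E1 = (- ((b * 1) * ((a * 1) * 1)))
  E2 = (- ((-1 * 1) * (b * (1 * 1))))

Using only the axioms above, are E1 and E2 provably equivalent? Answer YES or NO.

NO

Every axiom is a valid identity, so a rewrite proof would force E1 and E2 to agree under every assignment.
At a=0, b=1: E1 = 0 but E2 = 1; they differ, so no derivation exists.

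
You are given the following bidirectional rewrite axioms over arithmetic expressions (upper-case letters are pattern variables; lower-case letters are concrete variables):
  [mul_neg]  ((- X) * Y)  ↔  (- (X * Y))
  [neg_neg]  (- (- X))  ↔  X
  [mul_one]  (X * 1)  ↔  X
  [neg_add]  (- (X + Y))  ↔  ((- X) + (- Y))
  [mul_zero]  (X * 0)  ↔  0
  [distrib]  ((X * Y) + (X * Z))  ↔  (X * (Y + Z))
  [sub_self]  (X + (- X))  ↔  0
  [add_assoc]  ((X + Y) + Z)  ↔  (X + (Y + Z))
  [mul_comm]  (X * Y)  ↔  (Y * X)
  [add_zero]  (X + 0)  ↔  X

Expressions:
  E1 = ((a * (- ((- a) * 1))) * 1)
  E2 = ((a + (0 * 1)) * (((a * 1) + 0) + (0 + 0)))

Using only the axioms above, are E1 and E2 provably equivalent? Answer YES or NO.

(1) ((- a) * 1)  =[mul_one →]=  (- a)    ⊢ ((a * (- (- a))) * 1)
(2) (- (- a))  =[neg_neg →]=  a    ⊢ ((a * a) * 1)
(3) ((a * a) * 1)  =[mul_one →]=  (a * a)
(4) a  =[add_zero ←]=  (a + 0)    ⊢ ((a + 0) * a)
(5) 0  =[mul_one ←]=  (0 * 1)    ⊢ ((a + (0 * 1)) * a)
(6) a  =[add_zero ←]=  (a + 0)    ⊢ ((a + (0 * 1)) * (a + 0))
(7) (a + 0)  =[add_zero ←]=  ((a + 0) + 0)    ⊢ ((a + (0 * 1)) * ((a + 0) + 0))
(8) 0  =[add_zero ←]=  (0 + 0)    ⊢ ((a + (0 * 1)) * ((a + 0) + (0 + 0)))
(9) a  =[mul_one ←]=  (a * 1)    ⊢ E2

YES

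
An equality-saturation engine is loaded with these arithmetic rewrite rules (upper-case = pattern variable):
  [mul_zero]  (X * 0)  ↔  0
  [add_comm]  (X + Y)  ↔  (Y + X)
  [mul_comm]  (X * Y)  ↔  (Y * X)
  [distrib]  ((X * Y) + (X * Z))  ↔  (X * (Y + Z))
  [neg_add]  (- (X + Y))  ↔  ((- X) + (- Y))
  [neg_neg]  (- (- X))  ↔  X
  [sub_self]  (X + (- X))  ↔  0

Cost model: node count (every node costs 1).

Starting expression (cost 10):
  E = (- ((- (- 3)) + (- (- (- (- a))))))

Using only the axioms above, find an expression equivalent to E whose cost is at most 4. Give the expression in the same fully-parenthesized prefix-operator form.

1. [neg_neg →] (- (- a))  →  a;  E = (- ((- (- 3)) + (- (- a))))
2. [neg_neg →] (- (- 3))  →  3;  E = (- (3 + (- (- a))))
3. [neg_neg →] (- (- a))  →  a;  cost 4 ≤ 4, done

(- (3 + a))   [cost 4]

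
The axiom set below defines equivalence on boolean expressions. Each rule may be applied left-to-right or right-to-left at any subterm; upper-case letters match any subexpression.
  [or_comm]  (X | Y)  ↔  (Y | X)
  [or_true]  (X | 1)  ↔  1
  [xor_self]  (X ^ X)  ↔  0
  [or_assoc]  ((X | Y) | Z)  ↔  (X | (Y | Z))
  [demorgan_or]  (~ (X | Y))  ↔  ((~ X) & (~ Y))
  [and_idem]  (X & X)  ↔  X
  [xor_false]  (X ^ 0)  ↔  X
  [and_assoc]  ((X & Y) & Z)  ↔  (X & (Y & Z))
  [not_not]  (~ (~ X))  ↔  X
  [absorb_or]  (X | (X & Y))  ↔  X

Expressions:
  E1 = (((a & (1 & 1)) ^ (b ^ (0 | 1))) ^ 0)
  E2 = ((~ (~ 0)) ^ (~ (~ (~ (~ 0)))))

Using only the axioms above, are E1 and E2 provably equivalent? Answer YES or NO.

Every axiom is a valid identity, so a rewrite proof would force E1 and E2 to agree under every assignment.
At a=0, b=0: E1 = 1 but E2 = 0; they differ, so no derivation exists.

NO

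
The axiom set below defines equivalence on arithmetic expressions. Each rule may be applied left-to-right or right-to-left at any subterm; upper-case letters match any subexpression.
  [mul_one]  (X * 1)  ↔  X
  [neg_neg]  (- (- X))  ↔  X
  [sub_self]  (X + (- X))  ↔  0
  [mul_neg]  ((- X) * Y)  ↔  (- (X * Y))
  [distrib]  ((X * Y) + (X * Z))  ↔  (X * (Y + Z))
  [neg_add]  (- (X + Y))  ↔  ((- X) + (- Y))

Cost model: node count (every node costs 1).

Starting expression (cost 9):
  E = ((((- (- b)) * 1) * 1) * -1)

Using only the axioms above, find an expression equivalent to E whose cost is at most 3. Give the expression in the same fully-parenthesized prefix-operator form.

(b * -1)   [cost 3]

step 1: neg_neg (→) rewrites (- (- b)) into b, now (((b * 1) * 1) * -1)
step 2: mul_one (→) rewrites (b * 1) into b, now ((b * 1) * -1)
step 3: mul_one (→) rewrites (b * 1) into b, reaching cost 3 (bound 3)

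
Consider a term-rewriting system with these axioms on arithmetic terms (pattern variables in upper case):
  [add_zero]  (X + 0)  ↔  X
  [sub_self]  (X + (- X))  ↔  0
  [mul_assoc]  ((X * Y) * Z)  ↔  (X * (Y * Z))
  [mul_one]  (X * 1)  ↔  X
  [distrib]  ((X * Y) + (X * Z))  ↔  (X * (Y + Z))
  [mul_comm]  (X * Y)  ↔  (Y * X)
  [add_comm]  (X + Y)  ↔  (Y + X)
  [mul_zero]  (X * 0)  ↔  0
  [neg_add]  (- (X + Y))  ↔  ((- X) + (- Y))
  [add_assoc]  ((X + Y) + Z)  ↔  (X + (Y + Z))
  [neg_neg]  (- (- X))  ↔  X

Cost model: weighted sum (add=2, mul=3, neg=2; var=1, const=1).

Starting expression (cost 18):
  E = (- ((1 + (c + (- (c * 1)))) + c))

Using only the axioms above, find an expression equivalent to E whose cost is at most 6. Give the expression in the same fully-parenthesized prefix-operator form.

(- (1 + c))   [cost 6]

(1) (c * 1)  =[mul_one →]=  c    ⊢ (- ((1 + (c + (- c))) + c))
(2) (c + (- c))  =[sub_self →]=  0    ⊢ (- ((1 + 0) + c))
(3) (1 + 0)  =[add_zero →]=  1    ⊢ cost 6, within 6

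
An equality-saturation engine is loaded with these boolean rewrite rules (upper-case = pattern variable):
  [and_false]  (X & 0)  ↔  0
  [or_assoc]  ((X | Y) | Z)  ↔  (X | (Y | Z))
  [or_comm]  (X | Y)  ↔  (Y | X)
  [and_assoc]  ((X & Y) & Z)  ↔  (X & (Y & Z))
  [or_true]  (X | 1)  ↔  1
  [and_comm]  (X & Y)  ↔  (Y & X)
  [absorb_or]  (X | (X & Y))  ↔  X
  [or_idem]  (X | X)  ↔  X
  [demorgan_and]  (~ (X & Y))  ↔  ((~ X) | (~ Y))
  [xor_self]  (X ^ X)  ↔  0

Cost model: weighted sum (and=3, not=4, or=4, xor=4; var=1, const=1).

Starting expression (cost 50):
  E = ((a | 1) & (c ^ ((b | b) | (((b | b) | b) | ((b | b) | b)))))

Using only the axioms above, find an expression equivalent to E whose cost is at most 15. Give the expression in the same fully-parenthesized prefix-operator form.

((a | 1) & (c ^ b))   [cost 15]

1. [or_idem →] (((b | b) | b) | ((b | b) | b))  →  ((b | b) | b);  E = ((a | 1) & (c ^ ((b | b) | ((b | b) | b))))
2. [or_idem →] (b | b)  →  b;  E = ((a | 1) & (c ^ ((b | b) | (b | b))))
3. [or_idem →] ((b | b) | (b | b))  →  (b | b);  E = ((a | 1) & (c ^ (b | b)))
4. [or_idem →] (b | b)  →  b;  cost 15 ≤ 15, done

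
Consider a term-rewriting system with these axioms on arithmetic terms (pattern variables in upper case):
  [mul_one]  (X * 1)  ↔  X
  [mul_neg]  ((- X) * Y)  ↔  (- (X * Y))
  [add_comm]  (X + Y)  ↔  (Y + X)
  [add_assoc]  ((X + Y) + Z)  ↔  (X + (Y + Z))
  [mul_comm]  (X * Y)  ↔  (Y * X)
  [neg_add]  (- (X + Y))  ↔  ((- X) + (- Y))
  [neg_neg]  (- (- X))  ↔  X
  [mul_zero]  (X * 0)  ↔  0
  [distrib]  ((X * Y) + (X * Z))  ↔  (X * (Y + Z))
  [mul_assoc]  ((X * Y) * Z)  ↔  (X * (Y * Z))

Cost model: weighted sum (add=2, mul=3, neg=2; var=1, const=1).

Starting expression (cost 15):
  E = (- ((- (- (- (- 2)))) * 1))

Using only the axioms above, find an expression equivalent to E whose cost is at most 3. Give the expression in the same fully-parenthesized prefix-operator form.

(- 2)   [cost 3]

1. [neg_neg →] (- (- (- 2)))  →  (- 2);  E = (- ((- (- 2)) * 1))
2. [mul_one →] ((- (- 2)) * 1)  →  (- (- 2));  E = (- (- (- 2)))
3. [neg_neg →] (- (- (- 2)))  →  (- 2);  cost 3 ≤ 3, done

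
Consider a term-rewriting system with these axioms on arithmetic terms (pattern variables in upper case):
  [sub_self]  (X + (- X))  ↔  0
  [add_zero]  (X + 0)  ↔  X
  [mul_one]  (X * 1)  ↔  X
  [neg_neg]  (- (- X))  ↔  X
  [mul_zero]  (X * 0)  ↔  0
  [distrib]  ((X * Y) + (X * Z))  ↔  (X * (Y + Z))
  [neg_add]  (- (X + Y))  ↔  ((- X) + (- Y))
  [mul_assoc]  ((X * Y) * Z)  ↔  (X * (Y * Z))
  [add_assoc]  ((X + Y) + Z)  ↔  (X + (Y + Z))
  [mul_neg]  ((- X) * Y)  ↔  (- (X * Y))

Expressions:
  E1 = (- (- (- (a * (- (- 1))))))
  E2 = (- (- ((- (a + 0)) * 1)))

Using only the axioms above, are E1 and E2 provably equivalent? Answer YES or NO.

YES

step 1: neg_neg (→) rewrites (- (- 1)) into 1, now (- (- (- (a * 1))))
step 2: mul_one (→) rewrites (a * 1) into a, now (- (- (- a)))
step 3: mul_one (←) rewrites (- a) into ((- a) * 1), now (- (- ((- a) * 1)))
step 4: add_zero (←) rewrites a into (a + 0), which is E2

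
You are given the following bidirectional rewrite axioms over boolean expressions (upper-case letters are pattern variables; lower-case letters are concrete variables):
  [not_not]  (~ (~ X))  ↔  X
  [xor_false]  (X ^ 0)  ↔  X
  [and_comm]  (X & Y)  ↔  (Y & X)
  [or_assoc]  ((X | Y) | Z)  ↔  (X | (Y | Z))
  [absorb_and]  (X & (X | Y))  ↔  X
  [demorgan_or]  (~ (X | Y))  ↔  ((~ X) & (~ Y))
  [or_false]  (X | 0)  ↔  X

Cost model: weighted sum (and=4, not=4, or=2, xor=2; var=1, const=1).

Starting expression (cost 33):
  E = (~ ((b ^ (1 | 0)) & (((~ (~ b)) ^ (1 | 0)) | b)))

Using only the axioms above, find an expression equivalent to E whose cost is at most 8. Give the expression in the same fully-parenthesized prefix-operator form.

(1) (~ (~ b))  =[not_not →]=  b    ⊢ (~ ((b ^ (1 | 0)) & ((b ^ (1 | 0)) | b)))
(2) ((b ^ (1 | 0)) & ((b ^ (1 | 0)) | b))  =[absorb_and →]=  (b ^ (1 | 0))    ⊢ (~ (b ^ (1 | 0)))
(3) (1 | 0)  =[or_false →]=  1    ⊢ cost 8, within 8

(~ (b ^ 1))   [cost 8]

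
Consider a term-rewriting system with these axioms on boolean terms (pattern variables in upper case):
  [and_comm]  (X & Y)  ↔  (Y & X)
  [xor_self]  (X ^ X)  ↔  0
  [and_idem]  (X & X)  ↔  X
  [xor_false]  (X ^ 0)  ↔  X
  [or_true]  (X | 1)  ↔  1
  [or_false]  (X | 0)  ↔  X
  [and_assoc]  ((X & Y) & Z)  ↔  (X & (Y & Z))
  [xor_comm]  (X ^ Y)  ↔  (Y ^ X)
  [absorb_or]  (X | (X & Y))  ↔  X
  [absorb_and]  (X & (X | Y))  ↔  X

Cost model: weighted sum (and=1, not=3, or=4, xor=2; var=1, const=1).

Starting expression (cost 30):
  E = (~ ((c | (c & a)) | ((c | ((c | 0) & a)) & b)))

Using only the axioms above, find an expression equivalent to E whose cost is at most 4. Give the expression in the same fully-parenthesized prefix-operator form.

1. [or_false →] (c | 0)  →  c;  E = (~ ((c | (c & a)) | ((c | (c & a)) & b)))
2. [absorb_or →] ((c | (c & a)) | ((c | (c & a)) & b))  →  (c | (c & a));  E = (~ (c | (c & a)))
3. [absorb_or →] (c | (c & a))  →  c;  cost 4 ≤ 4, done

(~ c)   [cost 4]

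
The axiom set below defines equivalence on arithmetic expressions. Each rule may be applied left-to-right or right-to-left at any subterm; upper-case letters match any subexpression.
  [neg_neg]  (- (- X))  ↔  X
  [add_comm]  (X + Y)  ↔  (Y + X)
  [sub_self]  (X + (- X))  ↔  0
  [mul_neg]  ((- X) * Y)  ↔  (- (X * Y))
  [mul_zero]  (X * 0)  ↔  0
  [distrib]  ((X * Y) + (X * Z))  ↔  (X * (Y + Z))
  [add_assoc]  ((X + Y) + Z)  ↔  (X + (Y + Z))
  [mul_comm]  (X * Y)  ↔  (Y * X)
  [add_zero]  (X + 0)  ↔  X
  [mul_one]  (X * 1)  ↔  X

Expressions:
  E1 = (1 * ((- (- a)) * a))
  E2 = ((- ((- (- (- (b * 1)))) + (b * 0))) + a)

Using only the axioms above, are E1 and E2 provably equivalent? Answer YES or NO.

All listed rules preserve value, hence provable equivalence implies equal values everywhere; look for a separating assignment.
a=0, b=1 gives E1 ↦ 0, E2 ↦ 1; values differ ⇒ not provably equivalent.

NO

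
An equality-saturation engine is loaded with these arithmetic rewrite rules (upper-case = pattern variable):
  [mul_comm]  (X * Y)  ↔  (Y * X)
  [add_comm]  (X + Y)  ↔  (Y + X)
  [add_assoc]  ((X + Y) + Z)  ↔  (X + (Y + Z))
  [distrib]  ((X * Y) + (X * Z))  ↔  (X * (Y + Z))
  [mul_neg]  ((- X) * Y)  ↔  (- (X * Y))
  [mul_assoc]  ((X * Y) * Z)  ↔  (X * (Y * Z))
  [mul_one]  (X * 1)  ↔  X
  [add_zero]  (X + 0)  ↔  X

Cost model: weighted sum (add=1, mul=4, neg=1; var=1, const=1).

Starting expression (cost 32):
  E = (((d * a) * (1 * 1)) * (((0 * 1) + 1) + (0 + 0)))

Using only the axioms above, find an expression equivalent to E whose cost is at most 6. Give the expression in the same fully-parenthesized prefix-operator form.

(d * a)   [cost 6]

(1) (0 * 1)  =[mul_one →]=  0    ⊢ (((d * a) * (1 * 1)) * ((0 + 1) + (0 + 0)))
(2) (1 * 1)  =[mul_one →]=  1    ⊢ (((d * a) * 1) * ((0 + 1) + (0 + 0)))
(3) (0 + 1)  =[add_comm →]=  (1 + 0)    ⊢ (((d * a) * 1) * ((1 + 0) + (0 + 0)))
(4) (1 + 0)  =[add_zero →]=  1    ⊢ (((d * a) * 1) * (1 + (0 + 0)))
(5) ((d * a) * 1)  =[mul_one →]=  (d * a)    ⊢ ((d * a) * (1 + (0 + 0)))
(6) (0 + 0)  =[add_zero →]=  0    ⊢ ((d * a) * (1 + 0))
(7) (1 + 0)  =[add_zero →]=  1    ⊢ ((d * a) * 1)
(8) ((d * a) * 1)  =[mul_one →]=  (d * a)    ⊢ cost 6, within 6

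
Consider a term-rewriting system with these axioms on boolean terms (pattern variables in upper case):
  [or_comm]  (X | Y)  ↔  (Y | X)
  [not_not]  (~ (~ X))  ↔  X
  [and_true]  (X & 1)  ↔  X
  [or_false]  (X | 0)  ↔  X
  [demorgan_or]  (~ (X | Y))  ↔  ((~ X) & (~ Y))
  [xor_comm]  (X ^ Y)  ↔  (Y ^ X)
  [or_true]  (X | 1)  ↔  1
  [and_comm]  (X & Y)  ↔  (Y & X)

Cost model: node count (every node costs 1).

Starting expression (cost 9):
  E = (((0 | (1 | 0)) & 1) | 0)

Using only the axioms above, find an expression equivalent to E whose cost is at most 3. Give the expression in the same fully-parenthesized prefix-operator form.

(0 | 1)   [cost 3]

step 1: or_false (→) rewrites (1 | 0) into 1, now (((0 | 1) & 1) | 0)
step 2: and_true (→) rewrites ((0 | 1) & 1) into (0 | 1), now ((0 | 1) | 0)
step 3: or_false (→) rewrites ((0 | 1) | 0) into (0 | 1), reaching cost 3 (bound 3)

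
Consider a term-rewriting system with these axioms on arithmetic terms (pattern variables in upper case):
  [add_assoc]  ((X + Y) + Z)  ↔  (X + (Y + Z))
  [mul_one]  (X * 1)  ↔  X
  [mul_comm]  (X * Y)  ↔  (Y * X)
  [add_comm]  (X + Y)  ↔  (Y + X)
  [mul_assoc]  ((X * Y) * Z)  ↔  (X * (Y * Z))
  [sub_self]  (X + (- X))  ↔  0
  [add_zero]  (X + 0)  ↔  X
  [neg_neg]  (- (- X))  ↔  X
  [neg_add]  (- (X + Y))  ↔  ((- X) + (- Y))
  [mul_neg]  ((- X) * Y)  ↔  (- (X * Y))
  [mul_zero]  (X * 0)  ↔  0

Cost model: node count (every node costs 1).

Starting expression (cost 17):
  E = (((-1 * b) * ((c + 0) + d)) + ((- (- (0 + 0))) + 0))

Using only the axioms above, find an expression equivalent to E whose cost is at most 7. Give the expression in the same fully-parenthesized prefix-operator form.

((-1 * b) * (c + d))   [cost 7]

(1) (- (- (0 + 0)))  =[neg_neg →]=  (0 + 0)    ⊢ (((-1 * b) * ((c + 0) + d)) + ((0 + 0) + 0))
(2) (c + 0)  =[add_zero →]=  c    ⊢ (((-1 * b) * (c + d)) + ((0 + 0) + 0))
(3) (0 + 0)  =[add_zero →]=  0    ⊢ (((-1 * b) * (c + d)) + (0 + 0))
(4) (0 + 0)  =[add_zero →]=  0    ⊢ (((-1 * b) * (c + d)) + 0)
(5) (((-1 * b) * (c + d)) + 0)  =[add_zero →]=  ((-1 * b) * (c + d))    ⊢ cost 7, within 7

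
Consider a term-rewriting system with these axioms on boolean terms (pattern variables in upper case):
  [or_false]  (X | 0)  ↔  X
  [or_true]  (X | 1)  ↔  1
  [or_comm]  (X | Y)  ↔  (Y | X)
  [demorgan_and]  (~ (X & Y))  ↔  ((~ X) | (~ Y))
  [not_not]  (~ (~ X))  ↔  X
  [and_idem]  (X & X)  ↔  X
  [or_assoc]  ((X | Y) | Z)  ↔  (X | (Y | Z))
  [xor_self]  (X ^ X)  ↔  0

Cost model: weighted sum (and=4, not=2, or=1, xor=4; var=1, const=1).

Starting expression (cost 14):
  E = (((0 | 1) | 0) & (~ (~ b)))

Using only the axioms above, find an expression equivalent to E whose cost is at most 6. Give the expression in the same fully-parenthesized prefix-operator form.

(1 & b)   [cost 6]

step 1: not_not (→) rewrites (~ (~ b)) into b, now (((0 | 1) | 0) & b)
step 2: or_false (→) rewrites ((0 | 1) | 0) into (0 | 1), now ((0 | 1) & b)
step 3: or_true (→) rewrites (0 | 1) into 1, reaching cost 6 (bound 6)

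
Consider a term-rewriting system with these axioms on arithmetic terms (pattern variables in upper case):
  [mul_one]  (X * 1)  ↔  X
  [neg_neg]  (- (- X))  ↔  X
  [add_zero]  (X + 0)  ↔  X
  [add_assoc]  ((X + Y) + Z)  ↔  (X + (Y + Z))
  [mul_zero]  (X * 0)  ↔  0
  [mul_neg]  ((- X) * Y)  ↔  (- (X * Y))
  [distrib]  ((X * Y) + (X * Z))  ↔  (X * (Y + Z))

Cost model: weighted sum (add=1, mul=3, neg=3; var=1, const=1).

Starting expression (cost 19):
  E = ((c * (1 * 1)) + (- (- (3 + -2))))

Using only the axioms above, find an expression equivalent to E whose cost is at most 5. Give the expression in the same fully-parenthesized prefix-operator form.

(1) (- (- (3 + -2)))  =[neg_neg →]=  (3 + -2)    ⊢ ((c * (1 * 1)) + (3 + -2))
(2) (1 * 1)  =[mul_one →]=  1    ⊢ ((c * 1) + (3 + -2))
(3) (c * 1)  =[mul_one →]=  c    ⊢ cost 5, within 5

(c + (3 + -2))   [cost 5]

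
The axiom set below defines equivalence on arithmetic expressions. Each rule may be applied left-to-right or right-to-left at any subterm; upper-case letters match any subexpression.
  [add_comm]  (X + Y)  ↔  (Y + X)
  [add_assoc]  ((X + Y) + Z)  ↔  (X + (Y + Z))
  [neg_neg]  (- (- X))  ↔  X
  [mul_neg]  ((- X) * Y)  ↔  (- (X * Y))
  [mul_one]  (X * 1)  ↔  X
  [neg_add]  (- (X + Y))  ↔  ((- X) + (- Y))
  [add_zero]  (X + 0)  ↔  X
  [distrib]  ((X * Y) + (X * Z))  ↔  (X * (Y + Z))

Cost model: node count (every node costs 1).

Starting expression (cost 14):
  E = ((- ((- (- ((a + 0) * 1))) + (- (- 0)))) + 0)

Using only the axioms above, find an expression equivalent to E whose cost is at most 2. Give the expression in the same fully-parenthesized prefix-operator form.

(- a)   [cost 2]

step 1: neg_neg (→) rewrites (- (- ((a + 0) * 1))) into ((a + 0) * 1), now ((- (((a + 0) * 1) + (- (- 0)))) + 0)
step 2: mul_one (→) rewrites ((a + 0) * 1) into (a + 0), now ((- ((a + 0) + (- (- 0)))) + 0)
step 3: add_zero (→) rewrites (a + 0) into a, now ((- (a + (- (- 0)))) + 0)
step 4: neg_neg (→) rewrites (- (- 0)) into 0, now ((- (a + 0)) + 0)
step 5: add_zero (→) rewrites ((- (a + 0)) + 0) into (- (a + 0))
step 6: add_zero (→) rewrites (a + 0) into a, reaching cost 2 (bound 2)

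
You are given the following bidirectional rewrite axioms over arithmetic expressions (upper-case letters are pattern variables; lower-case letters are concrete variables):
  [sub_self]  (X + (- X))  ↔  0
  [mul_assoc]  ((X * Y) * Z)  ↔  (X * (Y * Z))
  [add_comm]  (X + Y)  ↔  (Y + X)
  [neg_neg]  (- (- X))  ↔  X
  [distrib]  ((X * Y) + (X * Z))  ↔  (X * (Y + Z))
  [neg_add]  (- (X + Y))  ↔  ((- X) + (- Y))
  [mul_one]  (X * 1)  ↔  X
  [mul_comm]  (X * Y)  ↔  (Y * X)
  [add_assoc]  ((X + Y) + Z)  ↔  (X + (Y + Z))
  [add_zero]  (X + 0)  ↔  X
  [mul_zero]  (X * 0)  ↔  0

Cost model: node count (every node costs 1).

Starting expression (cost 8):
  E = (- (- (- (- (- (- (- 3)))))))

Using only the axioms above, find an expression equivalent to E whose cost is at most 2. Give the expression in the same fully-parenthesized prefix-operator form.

(- 3)   [cost 2]

step 1: neg_neg (→) rewrites (- (- (- 3))) into (- 3), now (- (- (- (- (- 3)))))
step 2: neg_neg (→) rewrites (- (- (- (- (- 3))))) into (- (- (- 3)))
step 3: neg_neg (→) rewrites (- (- (- 3))) into (- 3), reaching cost 2 (bound 2)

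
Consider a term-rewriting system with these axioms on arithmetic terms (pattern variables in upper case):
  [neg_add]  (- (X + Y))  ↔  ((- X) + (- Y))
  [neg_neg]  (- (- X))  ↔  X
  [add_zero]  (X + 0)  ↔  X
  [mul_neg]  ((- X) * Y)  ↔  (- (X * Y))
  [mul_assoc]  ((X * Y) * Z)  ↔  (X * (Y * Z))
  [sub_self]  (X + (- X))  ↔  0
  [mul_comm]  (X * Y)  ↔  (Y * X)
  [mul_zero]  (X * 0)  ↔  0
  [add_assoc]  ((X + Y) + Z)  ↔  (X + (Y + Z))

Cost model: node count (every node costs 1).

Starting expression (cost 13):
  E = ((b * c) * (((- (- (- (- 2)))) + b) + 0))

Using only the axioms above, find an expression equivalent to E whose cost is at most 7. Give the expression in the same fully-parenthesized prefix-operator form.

((b * c) * (2 + b))   [cost 7]

(1) (- (- 2))  =[neg_neg →]=  2    ⊢ ((b * c) * (((- (- 2)) + b) + 0))
(2) (- (- 2))  =[neg_neg →]=  2    ⊢ ((b * c) * ((2 + b) + 0))
(3) ((2 + b) + 0)  =[add_zero →]=  (2 + b)    ⊢ cost 7, within 7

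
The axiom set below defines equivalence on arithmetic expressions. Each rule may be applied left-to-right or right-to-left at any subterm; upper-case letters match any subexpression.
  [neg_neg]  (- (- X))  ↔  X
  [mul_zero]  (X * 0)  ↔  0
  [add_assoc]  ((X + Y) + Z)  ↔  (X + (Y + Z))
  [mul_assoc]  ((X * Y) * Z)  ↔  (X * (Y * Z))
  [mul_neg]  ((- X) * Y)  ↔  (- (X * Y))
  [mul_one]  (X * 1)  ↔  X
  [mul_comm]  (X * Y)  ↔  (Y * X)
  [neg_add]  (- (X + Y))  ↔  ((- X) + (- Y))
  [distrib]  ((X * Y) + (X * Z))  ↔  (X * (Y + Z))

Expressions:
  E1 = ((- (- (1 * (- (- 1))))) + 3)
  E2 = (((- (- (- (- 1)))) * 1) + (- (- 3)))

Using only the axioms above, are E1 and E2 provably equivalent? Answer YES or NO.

1. [neg_neg →] (- (- 1))  →  1;  E1 = ((- (- (1 * 1))) + 3)
2. [mul_one →] (1 * 1)  →  1;  E1 = ((- (- 1)) + 3)
3. [mul_one ←] (- (- 1))  →  ((- (- 1)) * 1);  E1 = (((- (- 1)) * 1) + 3)
4. [neg_neg ←] 3  →  (- (- 3));  E1 = (((- (- 1)) * 1) + (- (- 3)))
5. [neg_neg ←] 1  →  (- (- 1));  this is E2

YES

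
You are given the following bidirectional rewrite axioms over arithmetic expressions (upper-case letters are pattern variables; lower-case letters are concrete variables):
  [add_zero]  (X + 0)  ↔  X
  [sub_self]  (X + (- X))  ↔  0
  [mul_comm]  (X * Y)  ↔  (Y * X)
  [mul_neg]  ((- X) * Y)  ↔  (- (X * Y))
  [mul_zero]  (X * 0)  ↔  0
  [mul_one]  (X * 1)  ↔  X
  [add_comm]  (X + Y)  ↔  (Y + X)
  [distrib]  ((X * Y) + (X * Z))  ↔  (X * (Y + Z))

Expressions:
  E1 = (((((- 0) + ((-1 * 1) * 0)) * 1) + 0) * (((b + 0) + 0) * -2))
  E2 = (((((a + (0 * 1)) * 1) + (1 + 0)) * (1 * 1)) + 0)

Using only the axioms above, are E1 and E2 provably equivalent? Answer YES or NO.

NO

All listed rules preserve value, hence provable equivalence implies equal values everywhere; look for a separating assignment.
a=0, b=0 gives E1 ↦ 0, E2 ↦ 1; values differ ⇒ not provably equivalent.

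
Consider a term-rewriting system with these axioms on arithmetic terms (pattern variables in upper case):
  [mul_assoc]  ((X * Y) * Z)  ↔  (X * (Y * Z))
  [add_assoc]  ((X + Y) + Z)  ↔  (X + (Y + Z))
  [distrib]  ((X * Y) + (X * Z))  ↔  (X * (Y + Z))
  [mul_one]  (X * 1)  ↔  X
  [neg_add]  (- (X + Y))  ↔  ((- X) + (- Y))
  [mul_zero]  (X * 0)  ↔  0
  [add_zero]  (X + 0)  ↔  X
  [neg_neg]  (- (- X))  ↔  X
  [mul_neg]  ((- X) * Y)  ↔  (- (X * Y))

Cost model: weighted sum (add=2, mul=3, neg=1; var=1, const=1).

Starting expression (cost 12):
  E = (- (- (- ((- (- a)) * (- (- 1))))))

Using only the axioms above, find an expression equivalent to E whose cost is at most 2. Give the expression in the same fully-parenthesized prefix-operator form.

1. [neg_neg →] (- (- ((- (- a)) * (- (- 1)))))  →  ((- (- a)) * (- (- 1)));  E = (- ((- (- a)) * (- (- 1))))
2. [neg_neg →] (- (- a))  →  a;  E = (- (a * (- (- 1))))
3. [neg_neg →] (- (- 1))  →  1;  E = (- (a * 1))
4. [mul_one →] (a * 1)  →  a;  cost 2 ≤ 2, done

(- a)   [cost 2]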